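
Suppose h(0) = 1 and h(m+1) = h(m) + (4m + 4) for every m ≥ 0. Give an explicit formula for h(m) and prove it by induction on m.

Claim: h(m) = 2m^2 + 2m + 1.

Base case: h(0) = 1, and 2·0^2 + 2·0 + 1 = 1.
Assume h(j) = 2j^2 + 2j + 1.
Then h(j+1) = h(j) + (4j + 4) = (2j^2 + 2j + 1) + (4j + 4) = 2j^2 + 6j + 5,
and 2·(j+1)^2 + 2·(j+1) + 1 = 2j^2 + 6j + 5.
By induction, h(m) = 2m^2 + 2m + 1 for all m ≥ 0.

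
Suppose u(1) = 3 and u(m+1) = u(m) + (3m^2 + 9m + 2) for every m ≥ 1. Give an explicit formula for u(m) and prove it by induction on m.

Claim: u(m) = m^3 + 3m^2 − 2m + 1.

Base case: u(1) = 3, and 1^3 + 3·1^2 − 2·1 + 1 = 3.
Assume u(j) = j^3 + 3j^2 − 2j + 1.
Then u(j+1) = u(j) + (3j^2 + 9j + 2) = (j^3 + 3j^2 − 2j + 1) + (3j^2 + 9j + 2) = j^3 + 6j^2 + 7j + 3,
and (j+1)^3 + 3·(j+1)^2 − 2·(j+1) + 1 = j^3 + 6j^2 + 7j + 3.
By induction, u(m) = m^3 + 3m^2 − 2m + 1 for all m ≥ 1.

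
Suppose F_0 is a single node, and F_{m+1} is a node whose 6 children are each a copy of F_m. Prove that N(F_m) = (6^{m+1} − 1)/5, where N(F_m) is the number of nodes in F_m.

Base case: N(F_0) = 1, and (6^{0+1} − 1)/5 = 1.
Assume N(F_j) = (6^{j+1} − 1)/5.
Then N(F_{j+1}) = 1 + 6N(F_j) = 1 + 6·(6^{j+1} − 1)/5 = 1 + (6^{j+2} − 6)/5 = (5 + 6^{j+2} − 6)/5 = (6^{j+2} − 1)/5.
By induction, N(F_m) = (6^{m+1} − 1)/5 for all m ≥ 0.

N(F_m) = (6^{m+1} − 1)/5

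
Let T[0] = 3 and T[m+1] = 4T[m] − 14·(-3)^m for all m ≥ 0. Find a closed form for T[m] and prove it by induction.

Claim: T[m] = 4^m + 2·(-3)^m.

Base case: T[0] = 3, and 4^0 + 2·(-3)^0 = 1 + 2 = 3.
Assume T[k] = 4^k + 2·(-3)^k for some k ≥ 0.
Then T[k+1] = 4T[k] − 14·(-3)^k = 4·(4^k + 2·(-3)^k) − 14·(-3)^k = 4^{k+1} + 8·(-3)^k − 14·(-3)^k = 4^{k+1} − 6·(-3)^k = 4^{k+1} + 2·(-3)^{k+1}.
This completes the inductive step, so T[m] = 4^m + 2·(-3)^m for all m ≥ 0.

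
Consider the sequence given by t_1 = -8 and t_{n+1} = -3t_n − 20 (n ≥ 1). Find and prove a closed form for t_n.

Claim: t_n = (-3)^n − 5.

Base case: t_1 = -8, and (-3)^1 − 5 = -3 − 5 = -8.
Assume t_j = (-3)^j − 5 for some j ≥ 1.
Then t_{j+1} = -3t_j − 20 = -3·((-3)^j − 5) − 20 = -3·(-3)^j + 15 − 20 = (-3)^{j+1} − 5.
Hence t_n = (-3)^n − 5 for every n ≥ 1, by induction.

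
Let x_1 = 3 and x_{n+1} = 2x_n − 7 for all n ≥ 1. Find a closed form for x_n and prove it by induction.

Claim: x_n = -2^{n+1} + 7.

Base case: x_1 = 3, and -2^{1+1} + 7 = -4 + 7 = 3.
Assume x_m = -2^{m+1} + 7 for some m ≥ 1.
Then x_{m+1} = 2x_m − 7 = 2·(-2^{m+1} + 7) − 7 = -2^{m+2} + 14 − 7 = -2^{m+2} + 7.
By induction, x_n = -2^{n+1} + 7 for all n ≥ 1.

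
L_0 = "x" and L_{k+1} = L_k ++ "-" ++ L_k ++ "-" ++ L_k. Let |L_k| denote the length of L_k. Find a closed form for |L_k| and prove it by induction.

Claim: |L_k| = 2·3^k − 1.

Base case: |L_0| = 1, and 2·3^0 − 1 = 1.
Assume |L_j| = 2·3^j − 1.
Then |L_{j+1}| = 3|L_j| + 2 = 3(2·3^j − 1) + 2 = 2·3^{j+1} − 3 + 2 = 2·3^{j+1} − 1.
This completes the inductive step, so |L_k| = 2·3^k − 1 for all k ≥ 0.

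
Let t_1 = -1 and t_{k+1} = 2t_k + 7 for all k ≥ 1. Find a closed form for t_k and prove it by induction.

Claim: t_k = 3·2^k − 7.

Base case: t_1 = -1, and 3·2^1 − 7 = 6 − 7 = -1.
Assume t_j = 3·2^j − 7 for some j ≥ 1.
Then t_{j+1} = 2t_j + 7 = 2·(3·2^j − 7) + 7 = 6·2^j − 14 + 7 = 3·2^{j+1} − 7.
By induction, t_k = 3·2^k − 7 for all k ≥ 1.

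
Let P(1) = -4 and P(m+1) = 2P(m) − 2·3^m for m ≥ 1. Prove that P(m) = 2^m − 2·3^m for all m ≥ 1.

Base case: P(1) = -4, and 2^1 − 2·3^1 = 2 − 6 = -4.
Assume P(k) = 2^k − 2·3^k for some k ≥ 1.
Then P(k+1) = 2P(k) − 2·3^k = 2·(2^k − 2·3^k) − 2·3^k = 2^{k+1} − 4·3^k − 2·3^k = 2^{k+1} − 6·3^k = 2^{k+1} − 2·3^{k+1}.
By induction, P(m) = 2^m − 2·3^m for all m ≥ 1.

P(m) = 2^m − 2·3^m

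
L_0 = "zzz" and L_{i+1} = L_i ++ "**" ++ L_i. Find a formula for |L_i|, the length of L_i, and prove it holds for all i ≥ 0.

Claim: |L_i| = 5·2^i − 2.

Base case: |L_0| = 3, and 5·2^0 − 2 = 3.
Assume |L_r| = 5·2^r − 2.
Then |L_{r+1}| = |L_r| + 2 + |L_r| = 2|L_r| + 2 = 2(5·2^r − 2) + 2 = 5·2^{r+1} − 4 + 2 = 5·2^{r+1} − 2.
Hence |L_i| = 5·2^i − 2 for every i ≥ 0, by induction.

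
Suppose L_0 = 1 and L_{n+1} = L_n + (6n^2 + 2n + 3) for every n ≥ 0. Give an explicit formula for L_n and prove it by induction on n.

Claim: L_n = 2n^3 − 2n^2 + 3n + 1.

Base case: L_0 = 1, and 2·0^3 − 2·0^2 + 3·0 + 1 = 1.
Assume L_r = 2r^3 − 2r^2 + 3r + 1.
Then L_{r+1} = L_r + (6r^2 + 2r + 3) = (2r^3 − 2r^2 + 3r + 1) + (6r^2 + 2r + 3) = 2r^3 + 4r^2 + 5r + 4,
and 2·(r+1)^3 − 2·(r+1)^2 + 3·(r+1) + 1 = 2r^3 + 4r^2 + 5r + 4.
Hence L_n = 2n^3 − 2n^2 + 3n + 1 for every n ≥ 0, by induction.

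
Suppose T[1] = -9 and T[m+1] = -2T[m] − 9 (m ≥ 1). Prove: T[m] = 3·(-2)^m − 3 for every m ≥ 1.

Base case: T[1] = -9, and 3·(-2)^1 − 3 = -6 − 3 = -9.
Assume T[r] = 3·(-2)^r − 3 for some r ≥ 1.
Then T[r+1] = -2T[r] − 9 = -2·(3·(-2)^r − 3) − 9 = -6·(-2)^r + 6 − 9 = 3·(-2)^{r+1} − 3.
This completes the inductive step, so T[m] = 3·(-2)^m − 3 for all m ≥ 1.

T[m] = 3·(-2)^m − 3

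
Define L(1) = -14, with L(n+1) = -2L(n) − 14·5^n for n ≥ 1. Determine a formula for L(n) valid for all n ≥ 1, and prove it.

Claim: L(n) = 2·(-2)^n − 2·5^n.

Base case: L(1) = -14, and 2·(-2)^1 − 2·5^1 = -4 − 10 = -14.
Assume L(r) = 2·(-2)^r − 2·5^r for some r ≥ 1.
Then L(r+1) = -2L(r) − 14·5^r = -2·(2·(-2)^r − 2·5^r) − 14·5^r = 2·(-2)^{r+1} + 4·5^r − 14·5^r = 2·(-2)^{r+1} − 10·5^r = 2·(-2)^{r+1} − 2·5^{r+1}.
By induction, L(n) = 2·(-2)^n − 2·5^n for all n ≥ 1.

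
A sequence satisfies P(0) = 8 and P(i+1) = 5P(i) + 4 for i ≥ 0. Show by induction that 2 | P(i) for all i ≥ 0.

Base case: P(0) = 8 = 2·4, so 2 | P(0).
Assume 2 | P(m), so P(m) = 2t for some integer t.
Then P(m+1) = 5P(m) + 4 = 5·(2t) + 4 = 2(5t + 2), so 2 | P(m+1).
So the property holds for m+1, and by induction 2 | P(i) for all i ≥ 0.

2 | P(i)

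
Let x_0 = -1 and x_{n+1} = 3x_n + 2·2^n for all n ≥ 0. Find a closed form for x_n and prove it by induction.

Claim: x_n = 3^n − 2·2^n.

Base case: x_0 = -1, and 3^0 − 2·2^0 = 1 − 2 = -1.
Assume x_k = 3^k − 2·2^k for some k ≥ 0.
Then x_{k+1} = 3x_k + 2·2^k = 3·(3^k − 2·2^k) + 2·2^k = 3^{k+1} − 6·2^k + 2·2^k = 3^{k+1} − 4·2^k = 3^{k+1} − 2·2^{k+1}.
This completes the inductive step, so x_n = 3^n − 2·2^n for all n ≥ 0.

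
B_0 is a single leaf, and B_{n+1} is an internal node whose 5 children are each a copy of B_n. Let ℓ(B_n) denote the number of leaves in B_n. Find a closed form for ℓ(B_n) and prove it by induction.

Claim: ℓ(B_n) = 5^n.

Base case: ℓ(B_0) = 1, and 5^0 = 1.
Assume ℓ(B_m) = 5^m.
Then ℓ(B_{m+1}) = 5·ℓ(B_m) = 5·5^m = 5^{m+1}.
By induction, ℓ(B_n) = 5^n for all n ≥ 0.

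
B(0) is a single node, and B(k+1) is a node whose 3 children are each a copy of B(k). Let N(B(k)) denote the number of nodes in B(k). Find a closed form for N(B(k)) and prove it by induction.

Claim: N(B(k)) = (3^{k+1} − 1)/2.

Base case: N(B(0)) = 1, and (3^{0+1} − 1)/2 = 1.
Assume N(B(r)) = (3^{r+1} − 1)/2.
Then N(B(r+1)) = 1 + 3N(B(r)) = 1 + 3·(3^{r+1} − 1)/2 = 1 + (3^{r+2} − 3)/2 = (2 + 3^{r+2} − 3)/2 = (3^{r+2} − 1)/2.
This completes the inductive step, so N(B(k)) = (3^{k+1} − 1)/2 for all k ≥ 0.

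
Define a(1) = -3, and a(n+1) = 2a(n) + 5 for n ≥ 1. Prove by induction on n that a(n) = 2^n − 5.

Base case: a(1) = -3, and 2^1 − 5 = 2 − 5 = -3.
Assume a(j) = 2^j − 5 for some j ≥ 1.
Then a(j+1) = 2a(j) + 5 = 2·(2^j − 5) + 5 = 2^{j+1} − 10 + 5 = 2^{j+1} − 5.
By induction, a(n) = 2^n − 5 for all n ≥ 1.

a(n) = 2^n − 5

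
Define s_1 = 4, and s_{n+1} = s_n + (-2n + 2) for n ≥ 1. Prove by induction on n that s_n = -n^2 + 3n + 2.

Base case: s_1 = 4, and -1^2 + 3·1 + 2 = 4.
Assume s_j = -j^2 + 3j + 2.
Then s_{j+1} = s_j + (-2j + 2) = (-j^2 + 3j + 2) + (-2j + 2) = -j^2 + j + 4,
and -(j+1)^2 + 3·(j+1) + 2 = -j^2 + j + 4.
This completes the inductive step, so s_n = -n^2 + 3n + 2 for all n ≥ 1.

s_n = -n^2 + 3n + 2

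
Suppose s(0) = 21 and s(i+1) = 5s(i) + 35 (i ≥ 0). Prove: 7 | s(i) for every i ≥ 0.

Base case: s(0) = 21 = 7·3, so 7 | s(0).
Assume 7 | s(k), so s(k) = 7t for some integer t.
Then s(k+1) = 5s(k) + 35 = 5·(7t) + 35 = 7(5t + 5), so 7 | s(k+1).
This completes the inductive step, so 7 | s(i) for all i ≥ 0.

7 | s(i)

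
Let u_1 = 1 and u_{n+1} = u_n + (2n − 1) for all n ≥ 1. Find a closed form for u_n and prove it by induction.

Claim: u_n = n^2 − 2n + 2.

Base case: u_1 = 1, and 1^2 − 2·1 + 2 = 1.
Assume u_r = r^2 − 2r + 2.
Then u_{r+1} = u_r + (2r − 1) = (r^2 − 2r + 2) + (2r − 1) = r^2 + 1,
and (r+1)^2 − 2·(r+1) + 2 = r^2 + 1.
This completes the inductive step, so u_n = n^2 − 2n + 2 for all n ≥ 1.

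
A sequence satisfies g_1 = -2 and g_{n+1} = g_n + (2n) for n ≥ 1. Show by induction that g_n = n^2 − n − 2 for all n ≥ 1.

Base case: g_1 = -2, and 1^2 − 1 − 2 = -2.
Assume g_m = m^2 − m − 2.
Then g_{m+1} = g_m + (2m) = (m^2 − m − 2) + (2m) = m^2 + m − 2,
and (m+1)^2 − (m+1) − 2 = m^2 + m − 2.
This completes the inductive step, so g_n = n^2 − n − 2 for all n ≥ 1.

g_n = n^2 − n − 2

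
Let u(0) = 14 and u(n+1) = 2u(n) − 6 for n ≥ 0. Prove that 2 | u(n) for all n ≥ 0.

Base case: u(0) = 14 = 2·7, so 2 | u(0).
Assume 2 | u(m), so u(m) = 2t for some integer t.
Then u(m+1) = 2u(m) − 6 = 2·(2t) − 6 = 2(2t − 3), so 2 | u(m+1).
By induction, 2 | u(n) for all n ≥ 0.

2 | u(n)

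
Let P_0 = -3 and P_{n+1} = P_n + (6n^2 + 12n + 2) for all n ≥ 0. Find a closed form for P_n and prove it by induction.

Claim: P_n = 2n^3 + 3n^2 − 3n − 3.

Base case: P_0 = -3, and 2·0^3 + 3·0^2 − 3·0 − 3 = -3.
Assume P_j = 2j^3 + 3j^2 − 3j − 3.
Then P_{j+1} = P_j + (6j^2 + 12j + 2) = (2j^3 + 3j^2 − 3j − 3) + (6j^2 + 12j + 2) = 2j^3 + 9j^2 + 9j − 1,
and 2·(j+1)^3 + 3·(j+1)^2 − 3·(j+1) − 3 = 2j^3 + 9j^2 + 9j − 1.
Hence P_n = 2n^3 + 3n^2 − 3n − 3 for every n ≥ 0, by induction.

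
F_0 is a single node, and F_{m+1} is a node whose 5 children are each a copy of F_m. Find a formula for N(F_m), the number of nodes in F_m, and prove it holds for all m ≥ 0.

Claim: N(F_m) = (5^{m+1} − 1)/4.

Base case: N(F_0) = 1, and (5^{0+1} − 1)/4 = 1.
Assume N(F_k) = (5^{k+1} − 1)/4.
Then N(F_{k+1}) = 1 + 5N(F_k) = 1 + 5·(5^{k+1} − 1)/4 = 1 + (5^{k+2} − 5)/4 = (4 + 5^{k+2} − 5)/4 = (5^{k+2} − 1)/4.
By induction, N(F_m) = (5^{m+1} − 1)/4 for all m ≥ 0.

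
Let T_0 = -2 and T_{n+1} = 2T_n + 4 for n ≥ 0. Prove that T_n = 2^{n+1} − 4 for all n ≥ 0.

Base case: T_0 = -2, and 2^{0+1} − 4 = 2 − 4 = -2.
Assume T_m = 2^{m+1} − 4 for some m ≥ 0.
Then T_{m+1} = 2T_m + 4 = 2·(2^{m+1} − 4) + 4 = 2^{m+2} − 8 + 4 = 2^{m+2} − 4.
So the formula holds for m+1, and by induction T_n = 2^{n+1} − 4 for all n ≥ 0.

T_n = 2^{n+1} − 4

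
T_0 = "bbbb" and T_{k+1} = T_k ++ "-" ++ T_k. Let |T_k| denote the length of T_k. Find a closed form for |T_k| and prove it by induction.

Claim: |T_k| = 5·2^k − 1.

Base case: |T_0| = 4, and 5·2^0 − 1 = 4.
Assume |T_r| = 5·2^r − 1.
Then |T_{r+1}| = |T_r| + 1 + |T_r| = 2|T_r| + 1 = 2(5·2^r − 1) + 1 = 5·2^{r+1} − 2 + 1 = 5·2^{r+1} − 1.
This completes the inductive step, so |T_k| = 5·2^k − 1 for all k ≥ 0.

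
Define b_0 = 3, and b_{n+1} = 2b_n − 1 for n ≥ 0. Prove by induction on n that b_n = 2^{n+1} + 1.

Base case: b_0 = 3, and 2^{0+1} + 1 = 2 + 1 = 3.
Assume b_m = 2^{m+1} + 1 for some m ≥ 0.
Then b_{m+1} = 2b_m − 1 = 2·(2^{m+1} + 1) − 1 = 2^{m+2} + 2 − 1 = 2^{m+2} + 1.
This completes the inductive step, so b_n = 2^{n+1} + 1 for all n ≥ 0.

b_n = 2^{n+1} + 1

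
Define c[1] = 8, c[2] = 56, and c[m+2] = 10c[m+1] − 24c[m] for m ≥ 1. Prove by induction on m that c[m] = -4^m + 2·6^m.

Base cases: c[1] = 8 and -4^1 + 2·6^1 = 8; c[2] = 56 and -4^2 + 2·6^2 = 56.
Assume c[j] = -4^j + 2·6^j for all 1 ≤ j ≤ r, where r ≥ 2.
Then c[r+1] = 10c[r] − 24c[r−1] = 10·(-4^r + 2·6^r) − 24·(-4^{r−1} + 2·6^{r−1}) = -(10·4 − 24)4^{r−1} + 2·(10·6 − 24)6^{r−1} = -16·4^{r−1} + 72·6^{r−1} = -4^{r+1} + 2·6^{r+1}.
By strong induction, c[m] = -4^m + 2·6^m for all m ≥ 1.

c[m] = -4^m + 2·6^m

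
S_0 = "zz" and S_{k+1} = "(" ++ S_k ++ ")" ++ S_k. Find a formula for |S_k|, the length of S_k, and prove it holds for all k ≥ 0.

Claim: |S_k| = 2^{k+2} − 2.

Base case: |S_0| = 2, and 2^{0+2} − 2 = 2.
Assume |S_r| = 2^{r+2} − 2.
Then |S_{r+1}| = 1 + |S_r| + 1 + |S_r| = 2|S_r| + 2 = 2(2^{r+2} − 2) + 2 = 2^{r+3} − 4 + 2 = 2^{r+3} − 2.
So the formula holds for r+1, and by induction |S_k| = 2^{k+2} − 2 for all k ≥ 0.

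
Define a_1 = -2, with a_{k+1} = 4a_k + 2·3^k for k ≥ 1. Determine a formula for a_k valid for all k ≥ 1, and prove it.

Claim: a_k = 4^k − 2·3^k.

Base case: a_1 = -2, and 4^1 − 2·3^1 = 4 − 6 = -2.
Assume a_r = 4^r − 2·3^r for some r ≥ 1.
Then a_{r+1} = 4a_r + 2·3^r = 4·(4^r − 2·3^r) + 2·3^r = 4^{r+1} − 8·3^r + 2·3^r = 4^{r+1} − 6·3^r = 4^{r+1} − 2·3^{r+1}.
Hence a_k = 4^k − 2·3^k for every k ≥ 1, by induction.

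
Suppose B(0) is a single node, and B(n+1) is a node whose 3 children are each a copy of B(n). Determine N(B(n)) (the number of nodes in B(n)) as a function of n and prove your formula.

Claim: N(B(n)) = (3^{n+1} − 1)/2.

Base case: N(B(0)) = 1, and (3^{0+1} − 1)/2 = 1.
Assume N(B(k)) = (3^{k+1} − 1)/2.
Then N(B(k+1)) = 1 + 3N(B(k)) = 1 + 3·(3^{k+1} − 1)/2 = 1 + (3^{k+2} − 3)/2 = (2 + 3^{k+2} − 3)/2 = (3^{k+2} − 1)/2.
So the formula holds for k+1, and by induction N(B(n)) = (3^{n+1} − 1)/2 for all n ≥ 0.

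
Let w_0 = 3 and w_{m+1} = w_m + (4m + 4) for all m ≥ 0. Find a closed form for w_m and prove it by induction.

Claim: w_m = 2m^2 + 2m + 3.

Base case: w_0 = 3, and 2·0^2 + 2·0 + 3 = 3.
Assume w_k = 2k^2 + 2k + 3.
Then w_{k+1} = w_k + (4k + 4) = (2k^2 + 2k + 3) + (4k + 4) = 2k^2 + 6k + 7,
and 2·(k+1)^2 + 2·(k+1) + 3 = 2k^2 + 6k + 7.
By induction, w_m = 2m^2 + 2m + 3 for all m ≥ 0.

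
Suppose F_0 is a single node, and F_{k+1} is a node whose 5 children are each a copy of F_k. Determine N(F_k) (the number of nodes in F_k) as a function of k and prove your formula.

Claim: N(F_k) = (5^{k+1} − 1)/4.

Base case: N(F_0) = 1, and (5^{0+1} − 1)/4 = 1.
Assume N(F_m) = (5^{m+1} − 1)/4.
Then N(F_{m+1}) = 1 + 5N(F_m) = 1 + 5·(5^{m+1} − 1)/4 = 1 + (5^{m+2} − 5)/4 = (4 + 5^{m+2} − 5)/4 = (5^{m+2} − 1)/4.
This completes the inductive step, so N(F_k) = (5^{k+1} − 1)/4 for all k ≥ 0.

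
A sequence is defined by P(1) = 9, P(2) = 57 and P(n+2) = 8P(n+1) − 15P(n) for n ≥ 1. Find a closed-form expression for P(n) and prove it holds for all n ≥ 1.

Claim: P(n) = 3·5^n − 2·3^n.

Base cases: P(1) = 9 and 3·5^1 − 2·3^1 = 9; P(2) = 57 and 3·5^2 − 2·3^2 = 57.
Assume P(j) = 3·5^j − 2·3^j for all 1 ≤ j ≤ m, where m ≥ 2.
Then P(m+1) = 8P(m) − 15P(m−1) = 8·(3·5^m − 2·3^m) − 15·(3·5^{m−1} − 2·3^{m−1}) = 3·(8·5 − 15)5^{m−1} − 2·(8·3 − 15)3^{m−1} = 75·5^{m−1} − 18·3^{m−1} = 3·5^{m+1} − 2·3^{m+1}.
By strong induction, P(n) = 3·5^n − 2·3^n for all n ≥ 1.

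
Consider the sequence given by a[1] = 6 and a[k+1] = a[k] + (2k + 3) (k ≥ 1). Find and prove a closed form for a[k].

Claim: a[k] = k^2 + 2k + 3.

Base case: a[1] = 6, and 1^2 + 2·1 + 3 = 6.
Assume a[m] = m^2 + 2m + 3.
Then a[m+1] = a[m] + (2m + 3) = (m^2 + 2m + 3) + (2m + 3) = m^2 + 4m + 6,
and (m+1)^2 + 2·(m+1) + 3 = m^2 + 4m + 6.
Hence a[k] = k^2 + 2k + 3 for every k ≥ 1, by induction.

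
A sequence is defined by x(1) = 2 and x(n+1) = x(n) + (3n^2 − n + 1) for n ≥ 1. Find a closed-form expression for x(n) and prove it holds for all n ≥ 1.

Claim: x(n) = n^3 − 2n^2 + 2n + 1.

Base case: x(1) = 2, and 1^3 − 2·1^2 + 2·1 + 1 = 2.
Assume x(r) = r^3 − 2r^2 + 2r + 1.
Then x(r+1) = x(r) + (3r^2 − r + 1) = (r^3 − 2r^2 + 2r + 1) + (3r^2 − r + 1) = r^3 + r^2 + r + 2,
and (r+1)^3 − 2·(r+1)^2 + 2·(r+1) + 1 = r^3 + r^2 + r + 2.
By induction, x(n) = n^3 − 2n^2 + 2n + 1 for all n ≥ 1.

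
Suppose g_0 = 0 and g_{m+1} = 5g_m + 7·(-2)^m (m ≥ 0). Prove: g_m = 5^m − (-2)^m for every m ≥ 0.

Base case: g_0 = 0, and 5^0 − (-2)^0 = 1 − 1 = 0.
Assume g_k = 5^k − (-2)^k for some k ≥ 0.
Then g_{k+1} = 5g_k + 7·(-2)^k = 5·(5^k − (-2)^k) + 7·(-2)^k = 5^{k+1} − 5·(-2)^k + 7·(-2)^k = 5^{k+1} + 2·(-2)^k = 5^{k+1} − (-2)^{k+1}.
This completes the inductive step, so g_m = 5^m − (-2)^m for all m ≥ 0.

g_m = 5^m − (-2)^m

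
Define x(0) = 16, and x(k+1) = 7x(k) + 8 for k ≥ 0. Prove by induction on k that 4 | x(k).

Base case: x(0) = 16 = 4·4, so 4 | x(0).
Assume 4 | x(m), so x(m) = 4t for some integer t.
Then x(m+1) = 7x(m) + 8 = 7·(4t) + 8 = 4(7t + 2), so 4 | x(m+1).
By induction, 4 | x(k) for all k ≥ 0.

4 | x(k)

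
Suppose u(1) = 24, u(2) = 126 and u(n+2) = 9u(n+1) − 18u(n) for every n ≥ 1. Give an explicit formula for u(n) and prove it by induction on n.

Claim: u(n) = 3·6^n + 2·3^n.

Base cases: u(1) = 24 and 3·6^1 + 2·3^1 = 24; u(2) = 126 and 3·6^2 + 2·3^2 = 126.
Assume u(j) = 3·6^j + 2·3^j for all 1 ≤ j ≤ r, where r ≥ 2.
Then u(r+1) = 9u(r) − 18u(r−1) = 9·(3·6^r + 2·3^r) − 18·(3·6^{r−1} + 2·3^{r−1}) = 3·(9·6 − 18)6^{r−1} + 2·(9·3 − 18)3^{r−1} = 108·6^{r−1} + 18·3^{r−1} = 3·6^{r+1} + 2·3^{r+1}.
So the formula holds for r+1, and by strong induction u(n) = 3·6^n + 2·3^n for all n ≥ 1.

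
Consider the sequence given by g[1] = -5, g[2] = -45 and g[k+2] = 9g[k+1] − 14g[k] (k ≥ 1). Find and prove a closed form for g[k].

Claim: g[k] = 2^k − 7^k.

Base cases: g[1] = -5 and 2^1 − 7^1 = -5; g[2] = -45 and 2^2 − 7^2 = -45.
Assume g[i] = 2^i − 7^i for all 1 ≤ i ≤ j, where j ≥ 2.
Then g[j+1] = 9g[j] − 14g[j−1] = 9·(2^j − 7^j) − 14·(2^{j−1} − 7^{j−1}) = (9·2 − 14)2^{j−1} − (9·7 − 14)7^{j−1} = 4·2^{j−1} − 49·7^{j−1} = 2^{j+1} − 7^{j+1}.
Hence g[k] = 2^k − 7^k for every k ≥ 1, by strong induction.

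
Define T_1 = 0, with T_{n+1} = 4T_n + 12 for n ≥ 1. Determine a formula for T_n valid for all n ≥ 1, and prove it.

Claim: T_n = 4^n − 4.

Base case: T_1 = 0, and 4^1 − 4 = 4 − 4 = 0.
Assume T_k = 4^k − 4 for some k ≥ 1.
Then T_{k+1} = 4T_k + 12 = 4·(4^k − 4) + 12 = 4^{k+1} − 16 + 12 = 4^{k+1} − 4.
So the formula holds for k+1, and by induction T_n = 4^n − 4 for all n ≥ 1.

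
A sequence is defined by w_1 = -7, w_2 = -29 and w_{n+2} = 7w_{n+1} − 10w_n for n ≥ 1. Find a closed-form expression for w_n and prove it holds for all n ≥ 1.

Claim: w_n = -2^n − 5^n.

Base cases: w_1 = -7 and -2^1 − 5^1 = -7; w_2 = -29 and -2^2 − 5^2 = -29.
Assume w_j = -2^j − 5^j for all 1 ≤ j ≤ k, where k ≥ 2.
Then w_{k+1} = 7w_k − 10w_{k−1} = 7·(-2^k − 5^k) − 10·(-2^{k−1} − 5^{k−1}) = -(7·2 − 10)2^{k−1} − (7·5 − 10)5^{k−1} = -4·2^{k−1} − 25·5^{k−1} = -2^{k+1} − 5^{k+1}.
So the formula holds for k+1, and by strong induction w_n = -2^n − 5^n for all n ≥ 1.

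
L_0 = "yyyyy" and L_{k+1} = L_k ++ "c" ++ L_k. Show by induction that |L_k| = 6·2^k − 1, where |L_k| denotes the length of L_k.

Base case: |L_0| = 5, and 6·2^0 − 1 = 5.
Assume |L_m| = 6·2^m − 1.
Then |L_{m+1}| = |L_m| + 1 + |L_m| = 2|L_m| + 1 = 2(6·2^m − 1) + 1 = 6·2^{m+1} − 2 + 1 = 6·2^{m+1} − 1.
Hence |L_k| = 6·2^k − 1 for every k ≥ 0, by induction.

|L_k| = 6·2^k − 1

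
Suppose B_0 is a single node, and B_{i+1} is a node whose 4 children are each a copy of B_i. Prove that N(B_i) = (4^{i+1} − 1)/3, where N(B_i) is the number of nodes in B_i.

Base case: N(B_0) = 1, and (4^{0+1} − 1)/3 = 1.
Assume N(B_j) = (4^{j+1} − 1)/3.
Then N(B_{j+1}) = 1 + 4N(B_j) = 1 + 4·(4^{j+1} − 1)/3 = 1 + (4^{j+2} − 4)/3 = (3 + 4^{j+2} − 4)/3 = (4^{j+2} − 1)/3.
This completes the inductive step, so N(B_i) = (4^{i+1} − 1)/3 for all i ≥ 0.

N(B_i) = (4^{i+1} − 1)/3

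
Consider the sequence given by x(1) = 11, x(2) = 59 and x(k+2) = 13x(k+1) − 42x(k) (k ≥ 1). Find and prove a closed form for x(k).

Claim: x(k) = 3·6^k − 7^k.

Base cases: x(1) = 11 and 3·6^1 − 7^1 = 11; x(2) = 59 and 3·6^2 − 7^2 = 59.
Assume x(j) = 3·6^j − 7^j for all 1 ≤ j ≤ m, where m ≥ 2.
Then x(m+1) = 13x(m) − 42x(m−1) = 13·(3·6^m − 7^m) − 42·(3·6^{m−1} − 7^{m−1}) = 3·(13·6 − 42)6^{m−1} − (13·7 − 42)7^{m−1} = 108·6^{m−1} − 49·7^{m−1} = 3·6^{m+1} − 7^{m+1}.
So the formula holds for m+1, and by strong induction x(k) = 3·6^k − 7^k for all k ≥ 1.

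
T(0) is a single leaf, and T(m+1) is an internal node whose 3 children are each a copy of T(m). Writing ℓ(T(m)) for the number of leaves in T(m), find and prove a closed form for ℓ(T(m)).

Claim: ℓ(T(m)) = 3^m.

Base case: ℓ(T(0)) = 1, and 3^0 = 1.
Assume ℓ(T(j)) = 3^j.
Then ℓ(T(j+1)) = 3·ℓ(T(j)) = 3·3^j = 3^{j+1}.
Hence ℓ(T(m)) = 3^m for every m ≥ 0, by induction.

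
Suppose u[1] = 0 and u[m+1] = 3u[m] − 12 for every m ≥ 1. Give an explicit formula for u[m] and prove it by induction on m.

Claim: u[m] = -2·3^m + 6.

Base case: u[1] = 0, and -2·3^1 + 6 = -6 + 6 = 0.
Assume u[k] = -2·3^k + 6 for some k ≥ 1.
Then u[k+1] = 3u[k] − 12 = 3·(-2·3^k + 6) − 12 = -6·3^k + 18 − 12 = -2·3^{k+1} + 6.
Hence u[m] = -2·3^m + 6 for every m ≥ 1, by induction.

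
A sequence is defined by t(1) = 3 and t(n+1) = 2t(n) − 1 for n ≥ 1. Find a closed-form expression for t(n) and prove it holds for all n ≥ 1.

Claim: t(n) = 2^n + 1.

Base case: t(1) = 3, and 2^1 + 1 = 2 + 1 = 3.
Assume t(k) = 2^k + 1 for some k ≥ 1.
Then t(k+1) = 2t(k) − 1 = 2·(2^k + 1) − 1 = 2^{k+1} + 2 − 1 = 2^{k+1} + 1.
By induction, t(n) = 2^n + 1 for all n ≥ 1.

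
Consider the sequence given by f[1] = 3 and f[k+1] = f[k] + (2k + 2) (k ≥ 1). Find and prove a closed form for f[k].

Claim: f[k] = k^2 + k + 1.

Base case: f[1] = 3, and 1^2 + 1 + 1 = 3.
Assume f[j] = j^2 + j + 1.
Then f[j+1] = f[j] + (2j + 2) = (j^2 + j + 1) + (2j + 2) = j^2 + 3j + 3,
and (j+1)^2 + (j+1) + 1 = j^2 + 3j + 3.
This completes the inductive step, so f[k] = k^2 + k + 1 for all k ≥ 1.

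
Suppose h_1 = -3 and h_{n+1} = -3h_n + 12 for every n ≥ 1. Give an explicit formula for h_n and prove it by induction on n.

Claim: h_n = 2·(-3)^n + 3.

Base case: h_1 = -3, and 2·(-3)^1 + 3 = -6 + 3 = -3.
Assume h_k = 2·(-3)^k + 3 for some k ≥ 1.
Then h_{k+1} = -3h_k + 12 = -3·(2·(-3)^k + 3) + 12 = -6·(-3)^k − 9 + 12 = 2·(-3)^{k+1} + 3.
This completes the inductive step, so h_n = 2·(-3)^n + 3 for all n ≥ 1.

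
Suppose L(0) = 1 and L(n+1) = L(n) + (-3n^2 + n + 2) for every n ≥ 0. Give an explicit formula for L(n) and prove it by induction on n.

Claim: L(n) = -n^3 + 2n^2 + n + 1.

Base case: L(0) = 1, and -0^3 + 2·0^2 + 0 + 1 = 1.
Assume L(m) = -m^3 + 2m^2 + m + 1.
Then L(m+1) = L(m) + (-3m^2 + m + 2) = (-m^3 + 2m^2 + m + 1) + (-3m^2 + m + 2) = -m^3 − m^2 + 2m + 3,
and -(m+1)^3 + 2·(m+1)^2 + (m+1) + 1 = -m^3 − m^2 + 2m + 3.
Hence L(n) = -n^3 + 2n^2 + n + 1 for every n ≥ 0, by induction.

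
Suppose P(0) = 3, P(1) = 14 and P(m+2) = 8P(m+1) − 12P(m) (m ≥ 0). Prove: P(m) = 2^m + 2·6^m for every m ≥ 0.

Base cases: P(0) = 3 and 2^0 + 2·6^0 = 3; P(1) = 14 and 2^1 + 2·6^1 = 14.
Assume P(i) = 2^i + 2·6^i for all 0 ≤ i ≤ j, where j ≥ 1.
Then P(j+1) = 8P(j) − 12P(j−1) = 8·(2^j + 2·6^j) − 12·(2^{j−1} + 2·6^{j−1}) = (8·2 − 12)2^{j−1} + 2·(8·6 − 12)6^{j−1} = 4·2^{j−1} + 72·6^{j−1} = 2^{j+1} + 2·6^{j+1}.
This completes the inductive step, so P(m) = 2^m + 2·6^m for all m ≥ 0.

P(m) = 2^m + 2·6^m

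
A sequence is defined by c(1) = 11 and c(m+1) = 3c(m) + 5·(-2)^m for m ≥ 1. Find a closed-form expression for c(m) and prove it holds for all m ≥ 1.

Claim: c(m) = 3·3^m − (-2)^m.

Base case: c(1) = 11, and 3·3^1 − (-2)^1 = 9 + 2 = 11.
Assume c(k) = 3·3^k − (-2)^k for some k ≥ 1.
Then c(k+1) = 3c(k) + 5·(-2)^k = 3·(3·3^k − (-2)^k) + 5·(-2)^k = 3·3^{k+1} − 3·(-2)^k + 5·(-2)^k = 3·3^{k+1} + 2·(-2)^k = 3·3^{k+1} − (-2)^{k+1}.
This completes the inductive step, so c(m) = 3·3^m − (-2)^m for all m ≥ 1.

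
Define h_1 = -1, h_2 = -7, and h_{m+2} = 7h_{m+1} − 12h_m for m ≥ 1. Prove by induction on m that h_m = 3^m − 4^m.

Base cases: h_1 = -1 and 3^1 − 4^1 = -1; h_2 = -7 and 3^2 − 4^2 = -7.
Assume h_j = 3^j − 4^j for all 1 ≤ j ≤ r, where r ≥ 2.
Then h_{r+1} = 7h_r − 12h_{r−1} = 7·(3^r − 4^r) − 12·(3^{r−1} − 4^{r−1}) = (7·3 − 12)3^{r−1} − (7·4 − 12)4^{r−1} = 9·3^{r−1} − 16·4^{r−1} = 3^{r+1} − 4^{r+1}.
This completes the inductive step, so h_m = 3^m − 4^m for all m ≥ 1.

h_m = 3^m − 4^m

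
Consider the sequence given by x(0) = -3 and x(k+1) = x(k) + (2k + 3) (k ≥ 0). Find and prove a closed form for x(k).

Claim: x(k) = k^2 + 2k − 3.

Base case: x(0) = -3, and 0^2 + 2·0 − 3 = -3.
Assume x(m) = m^2 + 2m − 3.
Then x(m+1) = x(m) + (2m + 3) = (m^2 + 2m − 3) + (2m + 3) = m^2 + 4m,
and (m+1)^2 + 2·(m+1) − 3 = m^2 + 4m.
By induction, x(k) = k^2 + 2k − 3 for all k ≥ 0.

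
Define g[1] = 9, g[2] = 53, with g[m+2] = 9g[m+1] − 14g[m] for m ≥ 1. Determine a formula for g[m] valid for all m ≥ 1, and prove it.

Claim: g[m] = 7^m + 2^m.

Base cases: g[1] = 9 and 7^1 + 2^1 = 9; g[2] = 53 and 7^2 + 2^2 = 53.
Assume g[i] = 7^i + 2^i for all 1 ≤ i ≤ j, where j ≥ 2.
Then g[j+1] = 9g[j] − 14g[j−1] = 9·(7^j + 2^j) − 14·(7^{j−1} + 2^{j−1}) = (9·7 − 14)7^{j−1} + (9·2 − 14)2^{j−1} = 49·7^{j−1} + 4·2^{j−1} = 7^{j+1} + 2^{j+1}.
This completes the inductive step, so g[m] = 7^m + 2^m for all m ≥ 1.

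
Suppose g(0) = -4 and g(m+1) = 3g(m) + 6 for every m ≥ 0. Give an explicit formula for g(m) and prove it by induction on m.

Claim: g(m) = -3^m − 3.

Base case: g(0) = -4, and -3^0 − 3 = -1 − 3 = -4.
Assume g(r) = -3^r − 3 for some r ≥ 0.
Then g(r+1) = 3g(r) + 6 = 3·(-3^r − 3) + 6 = -3^{r+1} − 9 + 6 = -3^{r+1} − 3.
So the formula holds for r+1, and by induction g(m) = -3^m − 3 for all m ≥ 0.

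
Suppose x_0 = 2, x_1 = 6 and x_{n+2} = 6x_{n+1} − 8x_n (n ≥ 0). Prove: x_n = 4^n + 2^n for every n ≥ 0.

Base cases: x_0 = 2 and 4^0 + 2^0 = 2; x_1 = 6 and 4^1 + 2^1 = 6.
Assume x_j = 4^j + 2^j for all 0 ≤ j ≤ r, where r ≥ 1.
Then x_{r+1} = 6x_r − 8x_{r−1} = 6·(4^r + 2^r) − 8·(4^{r−1} + 2^{r−1}) = (6·4 − 8)4^{r−1} + (6·2 − 8)2^{r−1} = 16·4^{r−1} + 4·2^{r−1} = 4^{r+1} + 2^{r+1}.
Hence x_n = 4^n + 2^n for every n ≥ 0, by strong induction.

x_n = 4^n + 2^n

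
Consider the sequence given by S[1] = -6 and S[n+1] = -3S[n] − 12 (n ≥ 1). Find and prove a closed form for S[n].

Claim: S[n] = (-3)^n − 3.

Base case: S[1] = -6, and (-3)^1 − 3 = -3 − 3 = -6.
Assume S[m] = (-3)^m − 3 for some m ≥ 1.
Then S[m+1] = -3S[m] − 12 = -3·((-3)^m − 3) − 12 = -3·(-3)^m + 9 − 12 = (-3)^{m+1} − 3.
This completes the inductive step, so S[n] = (-3)^n − 3 for all n ≥ 1.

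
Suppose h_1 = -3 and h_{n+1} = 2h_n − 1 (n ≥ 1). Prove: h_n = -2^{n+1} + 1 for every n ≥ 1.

Base case: h_1 = -3, and -2^{1+1} + 1 = -4 + 1 = -3.
Assume h_r = -2^{r+1} + 1 for some r ≥ 1.
Then h_{r+1} = 2h_r − 1 = 2·(-2^{r+1} + 1) − 1 = -2^{r+2} + 2 − 1 = -2^{r+2} + 1.
This completes the inductive step, so h_n = -2^{n+1} + 1 for all n ≥ 1.

h_n = -2^{n+1} + 1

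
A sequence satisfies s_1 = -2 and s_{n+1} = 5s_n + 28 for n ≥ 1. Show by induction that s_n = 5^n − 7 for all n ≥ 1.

Base case: s_1 = -2, and 5^1 − 7 = 5 − 7 = -2.
Assume s_j = 5^j − 7 for some j ≥ 1.
Then s_{j+1} = 5s_j + 28 = 5·(5^j − 7) + 28 = 5^{j+1} − 35 + 28 = 5^{j+1} − 7.
By induction, s_n = 5^n − 7 for all n ≥ 1.

s_n = 5^n − 7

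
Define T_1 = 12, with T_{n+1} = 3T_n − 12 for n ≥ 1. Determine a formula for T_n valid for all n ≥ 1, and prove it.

Claim: T_n = 2·3^n + 6.

Base case: T_1 = 12, and 2·3^1 + 6 = 6 + 6 = 12.
Assume T_r = 2·3^r + 6 for some r ≥ 1.
Then T_{r+1} = 3T_r − 12 = 3·(2·3^r + 6) − 12 = 6·3^r + 18 − 12 = 2·3^{r+1} + 6.
So the formula holds for r+1, and by induction T_n = 2·3^n + 6 for all n ≥ 1.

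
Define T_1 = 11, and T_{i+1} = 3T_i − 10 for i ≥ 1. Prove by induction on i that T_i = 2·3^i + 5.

Base case: T_1 = 11, and 2·3^1 + 5 = 6 + 5 = 11.
Assume T_m = 2·3^m + 5 for some m ≥ 1.
Then T_{m+1} = 3T_m − 10 = 3·(2·3^m + 5) − 10 = 6·3^m + 15 − 10 = 2·3^{m+1} + 5.
Hence T_i = 2·3^i + 5 for every i ≥ 1, by induction.

T_i = 2·3^i + 5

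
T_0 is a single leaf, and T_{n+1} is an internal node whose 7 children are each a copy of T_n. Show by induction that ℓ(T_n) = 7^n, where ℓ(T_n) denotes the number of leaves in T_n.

Base case: ℓ(T_0) = 1, and 7^0 = 1.
Assume ℓ(T_j) = 7^j.
Then ℓ(T_{j+1}) = 7·ℓ(T_j) = 7·7^j = 7^{j+1}.
So the formula holds for j+1, and by induction ℓ(T_n) = 7^n for all n ≥ 0.

ℓ(T_n) = 7^n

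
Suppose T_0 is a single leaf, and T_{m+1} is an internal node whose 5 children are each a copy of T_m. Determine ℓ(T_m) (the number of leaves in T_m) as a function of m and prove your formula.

Claim: ℓ(T_m) = 5^m.

Base case: ℓ(T_0) = 1, and 5^0 = 1.
Assume ℓ(T_r) = 5^r.
Then ℓ(T_{r+1}) = 5·ℓ(T_r) = 5·5^r = 5^{r+1}.
By induction, ℓ(T_m) = 5^m for all m ≥ 0.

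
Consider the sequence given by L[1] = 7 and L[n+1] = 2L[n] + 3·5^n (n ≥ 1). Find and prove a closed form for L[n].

Claim: L[n] = 2^n + 5^n.

Base case: L[1] = 7, and 2^1 + 5^1 = 2 + 5 = 7.
Assume L[j] = 2^j + 5^j for some j ≥ 1.
Then L[j+1] = 2L[j] + 3·5^j = 2·(2^j + 5^j) + 3·5^j = 2^{j+1} + 2·5^j + 3·5^j = 2^{j+1} + 5·5^j = 2^{j+1} + 5^{j+1}.
So the formula holds for j+1, and by induction L[n] = 2^n + 5^n for all n ≥ 1.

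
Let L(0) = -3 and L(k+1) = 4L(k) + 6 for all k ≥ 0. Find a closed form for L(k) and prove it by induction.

Claim: L(k) = -4^k − 2.

Base case: L(0) = -3, and -4^0 − 2 = -1 − 2 = -3.
Assume L(j) = -4^j − 2 for some j ≥ 0.
Then L(j+1) = 4L(j) + 6 = 4·(-4^j − 2) + 6 = -4^{j+1} − 8 + 6 = -4^{j+1} − 2.
So the formula holds for j+1, and by induction L(k) = -4^k − 2 for all k ≥ 0.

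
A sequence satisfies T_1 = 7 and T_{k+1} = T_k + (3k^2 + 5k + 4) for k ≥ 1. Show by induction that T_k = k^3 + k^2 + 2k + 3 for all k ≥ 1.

Base case: T_1 = 7, and 1^3 + 1^2 + 2·1 + 3 = 7.
Assume T_j = j^3 + j^2 + 2j + 3.
Then T_{j+1} = T_j + (3j^2 + 5j + 4) = (j^3 + j^2 + 2j + 3) + (3j^2 + 5j + 4) = j^3 + 4j^2 + 7j + 7,
and (j+1)^3 + (j+1)^2 + 2·(j+1) + 3 = j^3 + 4j^2 + 7j + 7.
Hence T_k = k^3 + k^2 + 2k + 3 for every k ≥ 1, by induction.

T_k = k^3 + k^2 + 2k + 3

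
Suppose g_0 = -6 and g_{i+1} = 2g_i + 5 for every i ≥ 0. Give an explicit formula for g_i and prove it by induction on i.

Claim: g_i = -2^i − 5.

Base case: g_0 = -6, and -2^0 − 5 = -1 − 5 = -6.
Assume g_r = -2^r − 5 for some r ≥ 0.
Then g_{r+1} = 2g_r + 5 = 2·(-2^r − 5) + 5 = -2^{r+1} − 10 + 5 = -2^{r+1} − 5.
This completes the inductive step, so g_i = -2^i − 5 for all i ≥ 0.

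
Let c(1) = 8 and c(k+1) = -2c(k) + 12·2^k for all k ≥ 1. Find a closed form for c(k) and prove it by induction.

Claim: c(k) = -(-2)^k + 3·2^k.

Base case: c(1) = 8, and -(-2)^1 + 3·2^1 = 2 + 6 = 8.
Assume c(j) = -(-2)^j + 3·2^j for some j ≥ 1.
Then c(j+1) = -2c(j) + 12·2^j = -2·(-(-2)^j + 3·2^j) + 12·2^j = -(-2)^{j+1} − 6·2^j + 12·2^j = -(-2)^{j+1} + 6·2^j = -(-2)^{j+1} + 3·2^{j+1}.
So the formula holds for j+1, and by induction c(k) = -(-2)^k + 3·2^k for all k ≥ 1.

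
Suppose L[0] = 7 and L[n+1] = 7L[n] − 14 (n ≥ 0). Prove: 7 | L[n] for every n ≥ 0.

Base case: L[0] = 7 = 7·1, so 7 | L[0].
Assume 7 | L[k], so L[k] = 7t for some integer t.
Then L[k+1] = 7L[k] − 14 = 7·(7t) − 14 = 7(7t − 2), so 7 | L[k+1].
So the property holds for k+1, and by induction 7 | L[n] for all n ≥ 0.

7 | L[n]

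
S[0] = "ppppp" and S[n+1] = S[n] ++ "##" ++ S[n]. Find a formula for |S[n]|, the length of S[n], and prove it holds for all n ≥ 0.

Claim: |S[n]| = 7·2^n − 2.

Base case: |S[0]| = 5, and 7·2^0 − 2 = 5.
Assume |S[j]| = 7·2^j − 2.
Then |S[j+1]| = |S[j]| + 2 + |S[j]| = 2|S[j]| + 2 = 2(7·2^j − 2) + 2 = 7·2^{j+1} − 4 + 2 = 7·2^{j+1} − 2.
By induction, |S[n]| = 7·2^n − 2 for all n ≥ 0.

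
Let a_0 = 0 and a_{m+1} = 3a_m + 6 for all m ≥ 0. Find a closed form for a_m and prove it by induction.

Claim: a_m = 3^{m+1} − 3.

Base case: a_0 = 0, and 3^{0+1} − 3 = 3 − 3 = 0.
Assume a_k = 3^{k+1} − 3 for some k ≥ 0.
Then a_{k+1} = 3a_k + 6 = 3·(3^{k+1} − 3) + 6 = 3^{k+2} − 9 + 6 = 3^{k+2} − 3.
So the formula holds for k+1, and by induction a_m = 3^{m+1} − 3 for all m ≥ 0.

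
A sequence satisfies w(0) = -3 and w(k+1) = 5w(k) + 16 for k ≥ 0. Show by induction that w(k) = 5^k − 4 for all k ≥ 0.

Base case: w(0) = -3, and 5^0 − 4 = 1 − 4 = -3.
Assume w(j) = 5^j − 4 for some j ≥ 0.
Then w(j+1) = 5w(j) + 16 = 5·(5^j − 4) + 16 = 5^{j+1} − 20 + 16 = 5^{j+1} − 4.
This completes the inductive step, so w(k) = 5^k − 4 for all k ≥ 0.

w(k) = 5^k − 4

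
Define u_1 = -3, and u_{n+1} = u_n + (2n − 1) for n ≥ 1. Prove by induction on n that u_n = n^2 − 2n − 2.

Base case: u_1 = -3, and 1^2 − 2·1 − 2 = -3.
Assume u_m = m^2 − 2m − 2.
Then u_{m+1} = u_m + (2m − 1) = (m^2 − 2m − 2) + (2m − 1) = m^2 − 3,
and (m+1)^2 − 2·(m+1) − 2 = m^2 − 3.
This completes the inductive step, so u_n = n^2 − 2n − 2 for all n ≥ 1.

u_n = n^2 − 2n − 2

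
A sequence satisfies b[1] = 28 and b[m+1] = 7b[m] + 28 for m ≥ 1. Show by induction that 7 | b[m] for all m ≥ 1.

Base case: b[1] = 28 = 7·4, so 7 | b[1].
Assume 7 | b[k], so b[k] = 7t for some integer t.
Then b[k+1] = 7b[k] + 28 = 7·(7t) + 28 = 7(7t + 4), so 7 | b[k+1].
Hence 7 | b[m] for every m ≥ 1, by induction.

7 | b[m]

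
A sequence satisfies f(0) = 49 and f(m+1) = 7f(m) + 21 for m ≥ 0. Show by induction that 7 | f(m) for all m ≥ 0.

Base case: f(0) = 49 = 7·7, so 7 | f(0).
Assume 7 | f(r), so f(r) = 7t for some integer t.
Then f(r+1) = 7f(r) + 21 = 7·(7t) + 21 = 7(7t + 3), so 7 | f(r+1).
By induction, 7 | f(m) for all m ≥ 0.

7 | f(m)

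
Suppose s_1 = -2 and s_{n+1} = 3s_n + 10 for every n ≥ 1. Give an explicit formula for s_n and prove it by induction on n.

Claim: s_n = 3^n − 5.

Base case: s_1 = -2, and 3^1 − 5 = 3 − 5 = -2.
Assume s_m = 3^m − 5 for some m ≥ 1.
Then s_{m+1} = 3s_m + 10 = 3·(3^m − 5) + 10 = 3^{m+1} − 15 + 10 = 3^{m+1} − 5.
Hence s_n = 3^n − 5 for every n ≥ 1, by induction.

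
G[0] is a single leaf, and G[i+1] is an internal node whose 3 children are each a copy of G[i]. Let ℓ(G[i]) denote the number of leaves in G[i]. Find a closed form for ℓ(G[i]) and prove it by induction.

Claim: ℓ(G[i]) = 3^i.

Base case: ℓ(G[0]) = 1, and 3^0 = 1.
Assume ℓ(G[m]) = 3^m.
Then ℓ(G[m+1]) = 3·ℓ(G[m]) = 3·3^m = 3^{m+1}.
Hence ℓ(G[i]) = 3^i for every i ≥ 0, by induction.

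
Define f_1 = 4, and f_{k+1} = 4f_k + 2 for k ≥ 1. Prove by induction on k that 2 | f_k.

Base case: f_1 = 4 = 2·2, so 2 | f_1.
Assume 2 | f_j, so f_j = 2t for some integer t.
Then f_{j+1} = 4f_j + 2 = 4·(2t) + 2 = 2(4t + 1), so 2 | f_{j+1}.
So the property holds for j+1, and by induction 2 | f_k for all k ≥ 1.

2 | f_k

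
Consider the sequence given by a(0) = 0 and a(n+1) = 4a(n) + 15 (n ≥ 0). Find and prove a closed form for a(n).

Claim: a(n) = 5·4^n − 5.

Base case: a(0) = 0, and 5·4^0 − 5 = 5 − 5 = 0.
Assume a(m) = 5·4^m − 5 for some m ≥ 0.
Then a(m+1) = 4a(m) + 15 = 4·(5·4^m − 5) + 15 = 20·4^m − 20 + 15 = 5·4^{m+1} − 5.
Hence a(n) = 5·4^n − 5 for every n ≥ 0, by induction.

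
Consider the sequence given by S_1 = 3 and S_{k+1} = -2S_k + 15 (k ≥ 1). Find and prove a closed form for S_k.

Claim: S_k = (-2)^k + 5.

Base case: S_1 = 3, and (-2)^1 + 5 = -2 + 5 = 3.
Assume S_m = (-2)^m + 5 for some m ≥ 1.
Then S_{m+1} = -2S_m + 15 = -2·((-2)^m + 5) + 15 = -2·(-2)^m − 10 + 15 = (-2)^{m+1} + 5.
This completes the inductive step, so S_k = (-2)^k + 5 for all k ≥ 1.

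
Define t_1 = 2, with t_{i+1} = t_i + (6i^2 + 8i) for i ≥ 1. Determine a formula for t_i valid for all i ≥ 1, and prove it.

Claim: t_i = 2i^3 + i^2 − 3i + 2.

Base case: t_1 = 2, and 2·1^3 + 1^2 − 3·1 + 2 = 2.
Assume t_k = 2k^3 + k^2 − 3k + 2.
Then t_{k+1} = t_k + (6k^2 + 8k) = (2k^3 + k^2 − 3k + 2) + (6k^2 + 8k) = 2k^3 + 7k^2 + 5k + 2,
and 2·(k+1)^3 + (k+1)^2 − 3·(k+1) + 2 = 2k^3 + 7k^2 + 5k + 2.
This completes the inductive step, so t_i = 2i^3 + i^2 − 3i + 2 for all i ≥ 1.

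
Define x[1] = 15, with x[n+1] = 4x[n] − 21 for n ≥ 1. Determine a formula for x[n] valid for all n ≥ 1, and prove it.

Claim: x[n] = 2·4^n + 7.

Base case: x[1] = 15, and 2·4^1 + 7 = 8 + 7 = 15.
Assume x[k] = 2·4^k + 7 for some k ≥ 1.
Then x[k+1] = 4x[k] − 21 = 4·(2·4^k + 7) − 21 = 8·4^k + 28 − 21 = 2·4^{k+1} + 7.
By induction, x[n] = 2·4^n + 7 for all n ≥ 1.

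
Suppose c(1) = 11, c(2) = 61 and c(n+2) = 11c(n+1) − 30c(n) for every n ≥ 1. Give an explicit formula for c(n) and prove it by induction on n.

Claim: c(n) = 6^n + 5^n.

Base cases: c(1) = 11 and 6^1 + 5^1 = 11; c(2) = 61 and 6^2 + 5^2 = 61.
Assume c(j) = 6^j + 5^j for all 1 ≤ j ≤ m, where m ≥ 2.
Then c(m+1) = 11c(m) − 30c(m−1) = 11·(6^m + 5^m) − 30·(6^{m−1} + 5^{m−1}) = (11·6 − 30)6^{m−1} + (11·5 − 30)5^{m−1} = 36·6^{m−1} + 25·5^{m−1} = 6^{m+1} + 5^{m+1}.
This completes the inductive step, so c(n) = 6^n + 5^n for all n ≥ 1.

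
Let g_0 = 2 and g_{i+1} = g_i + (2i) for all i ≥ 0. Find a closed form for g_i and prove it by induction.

Claim: g_i = i^2 − i + 2.

Base case: g_0 = 2, and 0^2 − 0 + 2 = 2.
Assume g_k = k^2 − k + 2.
Then g_{k+1} = g_k + (2k) = (k^2 − k + 2) + (2k) = k^2 + k + 2,
and (k+1)^2 − (k+1) + 2 = k^2 + k + 2.
By induction, g_i = i^2 − i + 2 for all i ≥ 0.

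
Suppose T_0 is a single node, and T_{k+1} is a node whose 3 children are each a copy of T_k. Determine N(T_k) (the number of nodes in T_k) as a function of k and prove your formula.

Claim: N(T_k) = (3^{k+1} − 1)/2.

Base case: N(T_0) = 1, and (3^{0+1} − 1)/2 = 1.
Assume N(T_r) = (3^{r+1} − 1)/2.
Then N(T_{r+1}) = 1 + 3N(T_r) = 1 + 3·(3^{r+1} − 1)/2 = 1 + (3^{r+2} − 3)/2 = (2 + 3^{r+2} − 3)/2 = (3^{r+2} − 1)/2.
Hence N(T_k) = (3^{k+1} − 1)/2 for every k ≥ 0, by induction.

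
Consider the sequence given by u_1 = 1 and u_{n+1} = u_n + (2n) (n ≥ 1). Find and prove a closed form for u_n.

Claim: u_n = n^2 − n + 1.

Base case: u_1 = 1, and 1^2 − 1 + 1 = 1.
Assume u_j = j^2 − j + 1.
Then u_{j+1} = u_j + (2j) = (j^2 − j + 1) + (2j) = j^2 + j + 1,
and (j+1)^2 − (j+1) + 1 = j^2 + j + 1.
This completes the inductive step, so u_n = n^2 − n + 1 for all n ≥ 1.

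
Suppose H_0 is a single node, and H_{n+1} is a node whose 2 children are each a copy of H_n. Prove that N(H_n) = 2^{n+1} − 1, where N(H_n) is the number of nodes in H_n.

Base case: N(H_0) = 1, and 2^{0+1} − 1 = 1.
Assume N(H_m) = 2^{m+1} − 1.
Then N(H_{m+1}) = 1 + 2N(H_m) = 1 + 2(2^{m+1} − 1) = 2^{m+2} − 2 + 1 = 2^{m+2} − 1.
Hence N(H_n) = 2^{n+1} − 1 for every n ≥ 0, by induction.

N(H_n) = 2^{n+1} − 1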